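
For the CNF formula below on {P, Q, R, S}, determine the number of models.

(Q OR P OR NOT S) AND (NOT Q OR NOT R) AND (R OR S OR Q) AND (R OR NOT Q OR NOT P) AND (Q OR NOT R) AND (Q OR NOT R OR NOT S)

There are 2^4 = 16 truth assignments over (P, Q, R, S).
Check each against the 6 clauses (columns in the order P, Q, R, S):
  F F F F  ✗ fails (R OR S OR Q)
  F F F T  ✗ fails (Q OR P OR NOT S)
  F F T F  ✗ fails (Q OR NOT R)
  F F T T  ✗ fails (Q OR P OR NOT S)
  F T F F  ✓ satisfies all
  F T F T  ✓ satisfies all
  F T T F  ✗ fails (NOT Q OR NOT R)
  F T T T  ✗ fails (NOT Q OR NOT R)
  T F F F  ✗ fails (R OR S OR Q)
  T F F T  ✓ satisfies all
  T F T F  ✗ fails (Q OR NOT R)
  T F T T  ✗ fails (Q OR NOT R)
  T T F F  ✗ fails (R OR NOT Q OR NOT P)
  T T F T  ✗ fails (R OR NOT Q OR NOT P)
  T T T F  ✗ fails (NOT Q OR NOT R)
  T T T T  ✗ fails (NOT Q OR NOT R)
3 of the 16 rows are models.

3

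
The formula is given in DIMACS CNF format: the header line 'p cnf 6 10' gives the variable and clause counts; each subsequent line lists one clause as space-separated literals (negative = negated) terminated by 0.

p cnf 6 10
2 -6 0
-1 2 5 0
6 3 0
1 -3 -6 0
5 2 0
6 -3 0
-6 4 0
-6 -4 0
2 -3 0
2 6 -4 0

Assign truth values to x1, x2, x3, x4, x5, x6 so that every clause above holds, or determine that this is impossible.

Case x2 = True:
Case x6 = True:
(x4) alone gives x4 = True.
But (¬x4) is also a unit clause — contradiction.
That branch fails; take x6 = False instead.
(x3) alone gives x3 = True.
But (¬x3) is also a unit clause — contradiction.
Both values of x6 lead to a conflict.
That branch fails; take x2 = False instead.
(¬x6) alone gives x6 = False.
(x3) alone gives x3 = True.
But (¬x3) is also a unit clause — contradiction.
Both values of x2 lead to a conflict.

UNSATISFIABLE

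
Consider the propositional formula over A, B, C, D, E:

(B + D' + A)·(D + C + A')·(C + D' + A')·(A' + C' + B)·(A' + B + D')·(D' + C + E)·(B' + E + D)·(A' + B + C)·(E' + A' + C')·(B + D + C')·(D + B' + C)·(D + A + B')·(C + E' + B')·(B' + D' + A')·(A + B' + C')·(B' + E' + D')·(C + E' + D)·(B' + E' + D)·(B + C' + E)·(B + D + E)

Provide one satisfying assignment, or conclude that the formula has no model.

Suppose B = 1.
Suppose E = 1.
(C) alone gives C = 1.
(A') alone gives A = 0.
But (A) is also a unit clause — contradiction.
So E must be the other value — set E = 0.
(D) alone gives D = 1.
(C) alone gives C = 1.
(A') alone gives A = 0.
But (A) is also a unit clause — contradiction.
Both values of E lead to a conflict.
So B must be the other value — set B = 0.
Suppose D = 0.
(C') alone gives C = 0.
(A') alone gives A = 0.
(E') alone gives E = 0.
But (E) is also a unit clause — contradiction.
So D must be the other value — set D = 1.
(A) alone gives A = 1.
But (A') is also a unit clause — contradiction.
Both values of D lead to a conflict.
Both values of B lead to a conflict.

UNSATISFIABLE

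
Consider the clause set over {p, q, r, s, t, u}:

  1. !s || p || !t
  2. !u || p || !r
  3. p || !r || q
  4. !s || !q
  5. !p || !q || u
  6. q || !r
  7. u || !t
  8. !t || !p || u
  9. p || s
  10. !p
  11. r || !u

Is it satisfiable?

Unit clause (!p) forces p = false.
Unit clause (s) forces s = true.
Unit clause (!t) forces t = false.
Unit clause (!q) forces q = false.
Unit clause (!r) forces r = false.
Unit clause (!u) forces u = false.
Every clause now holds.
A satisfying assignment: p=false; q=false; r=false; s=true; t=false; u=false.

Yes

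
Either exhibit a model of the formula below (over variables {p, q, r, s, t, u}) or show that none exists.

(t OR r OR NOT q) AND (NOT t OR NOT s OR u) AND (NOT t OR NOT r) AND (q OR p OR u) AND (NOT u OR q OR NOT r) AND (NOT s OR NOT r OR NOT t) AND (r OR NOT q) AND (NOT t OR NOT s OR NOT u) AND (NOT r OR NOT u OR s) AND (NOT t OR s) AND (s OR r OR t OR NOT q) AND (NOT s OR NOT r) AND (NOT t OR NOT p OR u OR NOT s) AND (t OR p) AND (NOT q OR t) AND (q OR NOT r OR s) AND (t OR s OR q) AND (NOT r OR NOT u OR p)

p ↦ true,  q ↦ false,  r ↦ false,  s ↦ true,  t ↦ false,  u ↦ false

Case t = false:
(p) alone gives p = true.
(NOT q) alone gives q = false.
(s) alone gives s = true.
(NOT r) alone gives r = false.
All clauses hold; u can take either value.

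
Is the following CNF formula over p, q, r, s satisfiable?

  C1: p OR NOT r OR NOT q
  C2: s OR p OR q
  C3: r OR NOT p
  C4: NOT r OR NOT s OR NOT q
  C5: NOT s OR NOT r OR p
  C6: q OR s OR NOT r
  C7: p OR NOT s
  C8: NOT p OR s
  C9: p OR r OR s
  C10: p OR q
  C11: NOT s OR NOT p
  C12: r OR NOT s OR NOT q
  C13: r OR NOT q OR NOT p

Unsatisfiable

Try r = true.
Try p = true.
Unit clause (s) forces s = true.
Now (NOT s) is unsatisfied and unit — conflict.
That branch fails; take p = false instead.
Unit clause (NOT q) forces q = false.
Now (q) is unsatisfied and unit — conflict.
Both values of p lead to a conflict.
That branch fails; take r = false instead.
Unit clause (NOT p) forces p = false.
Unit clause (NOT s) forces s = false.
Now (s) is unsatisfied and unit — conflict.
Both values of r lead to a conflict.
No assignment satisfies every clause.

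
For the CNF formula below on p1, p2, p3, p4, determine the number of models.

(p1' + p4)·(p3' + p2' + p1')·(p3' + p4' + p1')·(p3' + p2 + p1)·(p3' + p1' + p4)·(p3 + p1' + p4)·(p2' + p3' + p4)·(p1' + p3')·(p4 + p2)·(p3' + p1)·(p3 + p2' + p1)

There are 2^4 = 16 truth assignments over (p1, p2, p3, p4).
Check each against the 11 clauses (columns in the order p1, p2, p3, p4):
  F F F F  ✗ fails (p4 + p2)
  F F F T  ✓ satisfies all
  F F T F  ✗ fails (p3' + p2 + p1)
  F F T T  ✗ fails (p3' + p2 + p1)
  F T F F  ✗ fails (p3 + p2' + p1)
  F T F T  ✗ fails (p3 + p2' + p1)
  F T T F  ✗ fails (p2' + p3' + p4)
  F T T T  ✗ fails (p3' + p1)
  T F F F  ✗ fails (p1' + p4)
  T F F T  ✓ satisfies all
  T F T F  ✗ fails (p1' + p4)
  T F T T  ✗ fails (p3' + p4' + p1')
  T T F F  ✗ fails (p1' + p4)
  T T F T  ✓ satisfies all
  T T T F  ✗ fails (p1' + p4)
  T T T T  ✗ fails (p3' + p2' + p1')
3 of the 16 rows are models.

3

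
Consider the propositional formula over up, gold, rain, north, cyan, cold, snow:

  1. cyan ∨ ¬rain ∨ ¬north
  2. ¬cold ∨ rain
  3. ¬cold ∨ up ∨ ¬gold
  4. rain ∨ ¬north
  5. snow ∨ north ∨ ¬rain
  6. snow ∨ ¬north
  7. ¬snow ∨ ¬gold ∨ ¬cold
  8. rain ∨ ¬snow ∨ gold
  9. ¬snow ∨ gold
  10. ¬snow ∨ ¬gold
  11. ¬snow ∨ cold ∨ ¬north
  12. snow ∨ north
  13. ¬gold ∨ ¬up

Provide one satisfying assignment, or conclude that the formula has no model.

UNSATISFIABLE

Branch on cold: set cold = False.
Branch on rain: set rain = True.
Branch on cyan: set cyan = True.
Branch on snow: set snow = True.
From the singleton clause (gold), gold = True.
But (¬gold) is also a unit clause — contradiction.
So snow must be the other value — set snow = False.
From the singleton clause (north), north = True.
But (¬north) is also a unit clause — contradiction.
Both values of snow lead to a conflict.
So cyan must be the other value — set cyan = False.
From the singleton clause (¬north), north = False.
From the singleton clause (snow), snow = True.
From the singleton clause (gold), gold = True.
But (¬gold) is also a unit clause — contradiction.
Both values of cyan lead to a conflict.
So rain must be the other value — set rain = False.
From the singleton clause (¬north), north = False.
From the singleton clause (snow), snow = True.
From the singleton clause (gold), gold = True.
But (¬gold) is also a unit clause — contradiction.
Both values of rain lead to a conflict.
So cold must be the other value — set cold = True.
From the singleton clause (rain), rain = True.
Branch on cyan: set cyan = True.
Branch on up: set up = True.
From the singleton clause (¬gold), gold = False.
From the singleton clause (¬snow), snow = False.
From the singleton clause (north), north = True.
But (¬north) is also a unit clause — contradiction.
So up must be the other value — set up = False.
From the singleton clause (¬gold), gold = False.
From the singleton clause (¬snow), snow = False.
From the singleton clause (north), north = True.
But (¬north) is also a unit clause — contradiction.
Both values of up lead to a conflict.
So cyan must be the other value — set cyan = False.
From the singleton clause (¬north), north = False.
From the singleton clause (snow), snow = True.
From the singleton clause (¬gold), gold = False.
But (gold) is also a unit clause — contradiction.
Both values of cyan lead to a conflict.
Both values of cold lead to a conflict.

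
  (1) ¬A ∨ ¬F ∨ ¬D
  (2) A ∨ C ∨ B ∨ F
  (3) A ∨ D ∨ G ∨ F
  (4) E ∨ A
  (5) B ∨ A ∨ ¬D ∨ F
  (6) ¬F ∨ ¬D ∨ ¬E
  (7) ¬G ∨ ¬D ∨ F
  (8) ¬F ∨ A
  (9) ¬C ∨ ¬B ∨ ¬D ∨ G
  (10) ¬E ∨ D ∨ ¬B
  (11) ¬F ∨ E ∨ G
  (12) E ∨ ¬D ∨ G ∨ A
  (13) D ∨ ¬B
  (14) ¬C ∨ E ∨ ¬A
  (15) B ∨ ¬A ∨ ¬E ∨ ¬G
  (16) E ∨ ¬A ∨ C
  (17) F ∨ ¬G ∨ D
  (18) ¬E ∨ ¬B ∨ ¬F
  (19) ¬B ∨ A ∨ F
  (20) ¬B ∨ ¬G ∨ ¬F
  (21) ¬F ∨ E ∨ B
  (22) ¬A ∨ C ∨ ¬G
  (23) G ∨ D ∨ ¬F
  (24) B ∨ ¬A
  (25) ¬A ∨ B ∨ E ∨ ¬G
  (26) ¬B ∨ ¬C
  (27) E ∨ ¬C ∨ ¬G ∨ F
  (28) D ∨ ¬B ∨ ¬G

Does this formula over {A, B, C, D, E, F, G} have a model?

Yes

Branch on E: set E = True.
Branch on F: set F = False.
Branch on G: set G = False.
Branch on A: set A = True.
Unit clause (B) forces B = True.
Unit clause (D) forces D = True.
Unit clause (¬C) forces C = False.
Every clause now holds.
A satisfying assignment: A: True; B: True; C: False; D: True; E: True; F: False; G: False.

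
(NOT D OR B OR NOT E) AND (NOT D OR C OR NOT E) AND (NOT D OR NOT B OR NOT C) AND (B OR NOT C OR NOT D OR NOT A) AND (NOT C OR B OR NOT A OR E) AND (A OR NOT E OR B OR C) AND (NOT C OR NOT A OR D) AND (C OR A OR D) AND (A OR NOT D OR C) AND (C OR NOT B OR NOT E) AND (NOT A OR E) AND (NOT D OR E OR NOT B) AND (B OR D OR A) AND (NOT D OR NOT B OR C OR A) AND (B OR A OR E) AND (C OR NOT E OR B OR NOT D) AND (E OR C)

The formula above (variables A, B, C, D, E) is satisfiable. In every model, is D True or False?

False

Suppose D = true.
Suppose B = true.
The clause (NOT C) is unit, so C = false.
The clause (NOT E) is unit, so E = false.
Now (E) is unsatisfied and unit — conflict.
Backtrack on B: now try B = false.
The clause (NOT E) is unit, so E = false.
The clause (NOT A) is unit, so A = false.
Now (A) is unsatisfied and unit — conflict.
Neither B = true nor B = false works.
So every satisfying assignment has D = False.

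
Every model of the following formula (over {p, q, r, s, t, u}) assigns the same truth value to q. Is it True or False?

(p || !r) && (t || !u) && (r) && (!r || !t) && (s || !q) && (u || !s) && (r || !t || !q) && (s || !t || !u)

False

Suppose q = true.
The clause (r) is unit, so r = true.
The clause (p) is unit, so p = true.
The clause (!t) is unit, so t = false.
The clause (!u) is unit, so u = false.
The clause (s) is unit, so s = true.
That conflicts with the unit clause (!s).
So every satisfying assignment has q = False.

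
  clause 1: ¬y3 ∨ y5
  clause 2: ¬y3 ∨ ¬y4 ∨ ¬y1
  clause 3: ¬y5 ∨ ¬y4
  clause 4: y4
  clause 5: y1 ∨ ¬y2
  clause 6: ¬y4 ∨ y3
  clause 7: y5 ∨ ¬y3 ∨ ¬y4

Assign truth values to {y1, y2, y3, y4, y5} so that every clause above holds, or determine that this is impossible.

From the singleton clause (y4), y4 = True.
From the singleton clause (¬y5), y5 = False.
From the singleton clause (¬y3), y3 = False.
Now (y3) is unsatisfied and unit — conflict.

UNSATISFIABLE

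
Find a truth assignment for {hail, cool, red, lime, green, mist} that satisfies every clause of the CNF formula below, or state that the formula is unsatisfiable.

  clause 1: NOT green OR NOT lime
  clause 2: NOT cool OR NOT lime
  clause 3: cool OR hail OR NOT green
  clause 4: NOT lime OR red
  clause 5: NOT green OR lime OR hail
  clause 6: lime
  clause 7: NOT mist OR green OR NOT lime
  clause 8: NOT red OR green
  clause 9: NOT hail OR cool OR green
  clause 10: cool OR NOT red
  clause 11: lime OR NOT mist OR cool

The clause (lime) is unit, so lime = true.
The clause (NOT green) is unit, so green = false.
The clause (NOT cool) is unit, so cool = false.
The clause (red) is unit, so red = true.
Now (NOT red) is unsatisfied and unit — conflict.

UNSATISFIABLE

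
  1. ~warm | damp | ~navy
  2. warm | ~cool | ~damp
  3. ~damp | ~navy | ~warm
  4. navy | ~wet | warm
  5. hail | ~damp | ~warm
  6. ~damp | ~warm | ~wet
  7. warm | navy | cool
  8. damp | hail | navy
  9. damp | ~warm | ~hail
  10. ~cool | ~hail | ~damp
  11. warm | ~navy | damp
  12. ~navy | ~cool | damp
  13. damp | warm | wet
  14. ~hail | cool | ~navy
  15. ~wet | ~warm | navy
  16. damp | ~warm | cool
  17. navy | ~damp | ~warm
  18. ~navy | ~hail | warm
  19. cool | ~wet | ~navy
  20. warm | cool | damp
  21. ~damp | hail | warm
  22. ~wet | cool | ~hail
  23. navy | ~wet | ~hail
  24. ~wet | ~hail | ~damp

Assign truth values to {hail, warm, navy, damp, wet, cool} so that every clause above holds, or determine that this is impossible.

Try warm = 0.
Try cool = 0.
(navy) alone gives navy = 1.
(damp) alone gives damp = 1.
(~hail) alone gives hail = 0.
Now (hail) is unsatisfied and unit — conflict.
Undo cool and try cool = 1.
(~damp) alone gives damp = 0.
(~navy) alone gives navy = 0.
(~wet) alone gives wet = 0.
Now (wet) is unsatisfied and unit — conflict.
Both values of cool lead to a conflict.
Undo warm and try warm = 1.
Try damp = 1.
(~navy) alone gives navy = 0.
Now (navy) is unsatisfied and unit — conflict.
Undo damp and try damp = 0.
(~navy) alone gives navy = 0.
(hail) alone gives hail = 1.
Now (~hail) is unsatisfied and unit — conflict.
Both values of damp lead to a conflict.
Both values of warm lead to a conflict.

UNSATISFIABLE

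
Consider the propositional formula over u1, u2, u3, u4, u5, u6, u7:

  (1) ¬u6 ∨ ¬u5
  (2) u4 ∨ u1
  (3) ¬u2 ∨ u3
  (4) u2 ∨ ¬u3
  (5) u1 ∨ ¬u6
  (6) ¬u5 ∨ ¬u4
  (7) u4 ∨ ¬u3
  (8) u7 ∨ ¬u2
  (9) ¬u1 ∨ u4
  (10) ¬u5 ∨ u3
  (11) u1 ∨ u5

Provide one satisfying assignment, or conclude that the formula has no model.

u1: True, u2: False, u3: False, u4: True, u5: False, u6: False, u7: True

Suppose u6 = False.
Suppose u4 = True.
Unit clause (¬u5) forces u5 = False.
Unit clause (u1) forces u1 = True.
Suppose u2 = False.
Unit clause (¬u3) forces u3 = False.
Every clause is now satisfied; u7 is unconstrained.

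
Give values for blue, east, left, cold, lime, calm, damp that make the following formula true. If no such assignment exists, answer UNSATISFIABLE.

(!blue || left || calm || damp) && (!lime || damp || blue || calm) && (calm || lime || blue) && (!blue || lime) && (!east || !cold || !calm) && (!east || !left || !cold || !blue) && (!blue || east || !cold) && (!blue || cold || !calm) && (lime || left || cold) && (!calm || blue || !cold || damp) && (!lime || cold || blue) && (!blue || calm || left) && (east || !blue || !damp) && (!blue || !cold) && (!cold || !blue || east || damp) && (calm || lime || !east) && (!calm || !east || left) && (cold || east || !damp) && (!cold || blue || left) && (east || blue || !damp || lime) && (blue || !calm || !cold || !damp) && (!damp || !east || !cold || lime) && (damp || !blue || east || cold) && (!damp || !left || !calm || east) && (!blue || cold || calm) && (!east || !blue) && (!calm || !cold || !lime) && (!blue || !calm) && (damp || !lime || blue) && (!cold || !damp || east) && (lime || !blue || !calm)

blue: false,  east: true,  left: true,  cold: false,  lime: false,  calm: true,  damp: false

Try blue = false.
Try calm = true.
Try east = true.
From the singleton clause (!cold), cold = false.
From the singleton clause (!lime), lime = false.
From the singleton clause (left), left = true.
No clause remains; damp is free.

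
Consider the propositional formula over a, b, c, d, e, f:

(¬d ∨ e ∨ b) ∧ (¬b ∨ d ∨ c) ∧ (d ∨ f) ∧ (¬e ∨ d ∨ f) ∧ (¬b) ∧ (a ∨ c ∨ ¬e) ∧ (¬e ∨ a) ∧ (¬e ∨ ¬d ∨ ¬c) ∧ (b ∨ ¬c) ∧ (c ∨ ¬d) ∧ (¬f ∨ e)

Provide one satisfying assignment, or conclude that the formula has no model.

(¬b) alone gives b = False.
(¬c) alone gives c = False.
(¬d) alone gives d = False.
(f) alone gives f = True.
(e) alone gives e = True.
(a) alone gives a = True.
This assignment satisfies each clause.

a ↦ True, b ↦ False, c ↦ False, d ↦ False, e ↦ True, f ↦ True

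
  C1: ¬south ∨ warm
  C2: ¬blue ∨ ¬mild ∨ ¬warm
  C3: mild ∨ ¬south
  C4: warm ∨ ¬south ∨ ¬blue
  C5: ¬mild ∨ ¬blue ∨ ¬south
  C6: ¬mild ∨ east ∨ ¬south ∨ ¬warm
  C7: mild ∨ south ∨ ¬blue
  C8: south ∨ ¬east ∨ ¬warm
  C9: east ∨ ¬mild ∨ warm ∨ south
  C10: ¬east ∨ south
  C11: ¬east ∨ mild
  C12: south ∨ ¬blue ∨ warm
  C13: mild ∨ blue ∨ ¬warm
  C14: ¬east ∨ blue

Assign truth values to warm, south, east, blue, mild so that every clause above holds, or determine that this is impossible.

warm=False, south=False, east=False, blue=False, mild=False

Case south = False:
Unit clause (¬east) forces east = False.
Case mild = False:
Unit clause (¬blue) forces blue = False.
Unit clause (¬warm) forces warm = False.
All clauses are satisfied.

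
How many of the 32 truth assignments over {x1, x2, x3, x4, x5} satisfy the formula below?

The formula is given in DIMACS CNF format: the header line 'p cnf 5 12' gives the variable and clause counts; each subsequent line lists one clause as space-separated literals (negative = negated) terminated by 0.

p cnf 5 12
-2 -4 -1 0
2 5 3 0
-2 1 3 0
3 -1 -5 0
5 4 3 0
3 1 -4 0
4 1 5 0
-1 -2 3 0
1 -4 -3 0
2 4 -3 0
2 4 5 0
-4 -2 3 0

There are 2^5 = 32 truth assignments over (x1, x2, x3, x4, x5).
Split on x2. With x2 = True, the clauses containing x2 are satisfied and ¬x2 drops from the rest; 3 of the 2^4 = 16 assignments to the other variables satisfy what remains.
With x2 = False, by the same count on the reduced clause set, 3 assignments work.
Total: 3 + 3 = 6.

6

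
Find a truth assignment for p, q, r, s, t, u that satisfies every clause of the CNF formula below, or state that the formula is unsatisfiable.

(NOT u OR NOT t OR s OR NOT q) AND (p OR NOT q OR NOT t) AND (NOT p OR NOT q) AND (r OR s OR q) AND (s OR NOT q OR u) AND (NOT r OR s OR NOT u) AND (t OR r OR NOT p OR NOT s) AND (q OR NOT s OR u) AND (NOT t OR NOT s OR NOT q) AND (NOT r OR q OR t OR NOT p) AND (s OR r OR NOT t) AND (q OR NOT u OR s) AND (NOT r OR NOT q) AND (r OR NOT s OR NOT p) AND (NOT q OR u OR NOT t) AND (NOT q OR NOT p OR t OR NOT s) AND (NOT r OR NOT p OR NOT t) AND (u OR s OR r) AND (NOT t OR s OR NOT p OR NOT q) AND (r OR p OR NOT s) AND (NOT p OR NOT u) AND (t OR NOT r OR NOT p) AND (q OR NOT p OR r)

Suppose p = false.
Suppose q = false.
Suppose r = true.
Suppose s = true.
From the singleton clause (u), u = true.
No clause remains; t is free.

p=false; q=false; r=true; s=true; t=false; u=true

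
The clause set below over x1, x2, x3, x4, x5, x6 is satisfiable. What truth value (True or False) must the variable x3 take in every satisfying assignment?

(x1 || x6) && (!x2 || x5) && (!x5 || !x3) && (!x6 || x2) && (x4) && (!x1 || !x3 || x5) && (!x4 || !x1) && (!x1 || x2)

Suppose x3 = true.
The clause (!x5) is unit, so x5 = false.
The clause (!x2) is unit, so x2 = false.
The clause (!x6) is unit, so x6 = false.
The clause (x1) is unit, so x1 = true.
Now (!x1) is unsatisfied and unit — conflict.
So every satisfying assignment has x3 = False.

False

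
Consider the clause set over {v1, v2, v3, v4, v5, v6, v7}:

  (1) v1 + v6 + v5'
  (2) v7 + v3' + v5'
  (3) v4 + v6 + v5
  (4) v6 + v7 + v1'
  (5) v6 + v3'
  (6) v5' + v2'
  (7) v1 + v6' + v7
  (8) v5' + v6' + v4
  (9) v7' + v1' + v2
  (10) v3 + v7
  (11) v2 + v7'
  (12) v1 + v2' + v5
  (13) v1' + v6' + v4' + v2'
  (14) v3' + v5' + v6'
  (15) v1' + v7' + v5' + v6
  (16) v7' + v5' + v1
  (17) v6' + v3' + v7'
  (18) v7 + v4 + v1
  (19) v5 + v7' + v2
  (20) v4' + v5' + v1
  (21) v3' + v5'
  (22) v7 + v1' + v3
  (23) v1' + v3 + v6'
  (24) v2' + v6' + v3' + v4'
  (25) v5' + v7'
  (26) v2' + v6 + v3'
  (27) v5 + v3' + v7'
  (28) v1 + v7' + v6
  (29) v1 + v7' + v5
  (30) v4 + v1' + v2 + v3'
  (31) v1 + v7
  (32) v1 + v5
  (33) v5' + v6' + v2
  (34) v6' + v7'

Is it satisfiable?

Yes

Try v6 = 1.
Unit clause (v7') forces v7 = 0.
Unit clause (v1) forces v1 = 1.
Unit clause (v3) forces v3 = 1.
Unit clause (v5') forces v5 = 0.
Try v4 = 1.
Unit clause (v2') forces v2 = 0.
All clauses are satisfied.
A satisfying assignment: v1=1, v2=0, v3=1, v4=1, v5=0, v6=1, v7=0.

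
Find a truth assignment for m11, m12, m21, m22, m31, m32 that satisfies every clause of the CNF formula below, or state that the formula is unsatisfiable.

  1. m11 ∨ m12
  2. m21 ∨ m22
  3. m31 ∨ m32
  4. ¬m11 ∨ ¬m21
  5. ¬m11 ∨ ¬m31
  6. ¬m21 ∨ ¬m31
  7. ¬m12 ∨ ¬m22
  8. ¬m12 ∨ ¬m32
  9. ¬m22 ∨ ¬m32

Branch on m11: set m11 = True.
The clause (¬m21) is unit, so m21 = False.
The clause (m22) is unit, so m22 = True.
The clause (¬m31) is unit, so m31 = False.
The clause (m32) is unit, so m32 = True.
That conflicts with the unit clause (¬m32).
That branch fails; take m11 = False instead.
The clause (m12) is unit, so m12 = True.
The clause (¬m22) is unit, so m22 = False.
The clause (m21) is unit, so m21 = True.
The clause (¬m31) is unit, so m31 = False.
The clause (m32) is unit, so m32 = True.
That conflicts with the unit clause (¬m32).
Either choice for m11 ends in contradiction.

UNSATISFIABLE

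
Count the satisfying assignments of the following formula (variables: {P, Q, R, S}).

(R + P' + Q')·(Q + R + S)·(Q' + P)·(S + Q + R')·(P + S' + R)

5

There are 2^4 = 16 truth assignments over (P, Q, R, S).
Check each against the 5 clauses (columns in the order P, Q, R, S):
  F F F F  ✗ fails (Q + R + S)
  F F F T  ✗ fails (P + S' + R)
  F F T F  ✗ fails (S + Q + R')
  F F T T  ✓ satisfies all
  F T F F  ✗ fails (Q' + P)
  F T F T  ✗ fails (Q' + P)
  F T T F  ✗ fails (Q' + P)
  F T T T  ✗ fails (Q' + P)
  T F F F  ✗ fails (Q + R + S)
  T F F T  ✓ satisfies all
  T F T F  ✗ fails (S + Q + R')
  T F T T  ✓ satisfies all
  T T F F  ✗ fails (R + P' + Q')
  T T F T  ✗ fails (R + P' + Q')
  T T T F  ✓ satisfies all
  T T T T  ✓ satisfies all
5 of the 16 rows are models.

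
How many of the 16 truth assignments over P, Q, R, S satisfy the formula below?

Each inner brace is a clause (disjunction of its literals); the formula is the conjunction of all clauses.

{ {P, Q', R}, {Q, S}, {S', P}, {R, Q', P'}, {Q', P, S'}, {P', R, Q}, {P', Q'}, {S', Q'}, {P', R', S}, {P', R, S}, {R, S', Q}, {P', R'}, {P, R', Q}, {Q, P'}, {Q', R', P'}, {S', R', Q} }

1

There are 2^4 = 16 truth assignments over (P, Q, R, S).
Check each against the 16 clauses (columns in the order P, Q, R, S):
  F F F F  ✗ fails (Q + S)
  F F F T  ✗ fails (S' + P)
  F F T F  ✗ fails (Q + S)
  F F T T  ✗ fails (S' + P)
  F T F F  ✗ fails (P + Q' + R)
  F T F T  ✗ fails (P + Q' + R)
  F T T F  ✓ satisfies all
  F T T T  ✗ fails (S' + P)
  T F F F  ✗ fails (Q + S)
  T F F T  ✗ fails (P' + R + Q)
  T F T F  ✗ fails (Q + S)
  T F T T  ✗ fails (P' + R')
  T T F F  ✗ fails (R + Q' + P')
  T T F T  ✗ fails (R + Q' + P')
  T T T F  ✗ fails (P' + Q')
  T T T T  ✗ fails (P' + Q')
1 of the 16 rows is a model.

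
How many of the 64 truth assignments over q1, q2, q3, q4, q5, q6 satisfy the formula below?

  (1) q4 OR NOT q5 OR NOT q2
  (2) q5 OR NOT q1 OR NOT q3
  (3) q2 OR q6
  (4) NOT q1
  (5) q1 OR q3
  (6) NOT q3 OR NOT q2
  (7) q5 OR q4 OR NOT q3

3

There are 2^6 = 64 truth assignments over (q1, q2, q3, q4, q5, q6).
Split on q2. With q2 = true, the clauses containing q2 are satisfied and NOT q2 drops from the rest; 0 of the 2^5 = 32 assignments to the other variables satisfy what remains.
With q2 = false, by the same count on the reduced clause set, 3 assignments work.
(One model: q1=F, q2=F, q3=T, q4=F, q5=T, q6=T.)
Total: 0 + 3 = 3.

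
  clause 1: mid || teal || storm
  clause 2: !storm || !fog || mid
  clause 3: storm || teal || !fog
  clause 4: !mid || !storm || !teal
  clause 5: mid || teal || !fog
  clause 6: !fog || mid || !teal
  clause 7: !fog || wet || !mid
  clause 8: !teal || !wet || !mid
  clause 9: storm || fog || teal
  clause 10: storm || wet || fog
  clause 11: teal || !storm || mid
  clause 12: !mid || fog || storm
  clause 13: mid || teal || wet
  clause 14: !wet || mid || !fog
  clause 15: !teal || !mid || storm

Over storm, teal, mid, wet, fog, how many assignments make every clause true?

6

There are 2^5 = 32 truth assignments over (storm, teal, mid, wet, fog).
Split on teal. With teal = true, the clauses containing teal are satisfied and !teal drops from the rest; 3 of the 2^4 = 16 assignments to the other variables satisfy what remains.
With teal = false, by the same count on the reduced clause set, 3 assignments work.
Total: 3 + 3 = 6.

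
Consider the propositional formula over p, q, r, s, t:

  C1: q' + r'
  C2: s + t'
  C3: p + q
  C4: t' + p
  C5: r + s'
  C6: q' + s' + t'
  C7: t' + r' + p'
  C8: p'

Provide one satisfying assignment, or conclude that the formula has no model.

p ↦ 0,  q ↦ 1,  r ↦ 0,  s ↦ 0,  t ↦ 0

(p') alone gives p = 0.
(q) alone gives q = 1.
(r') alone gives r = 0.
(t') alone gives t = 0.
(s') alone gives s = 0.
All clauses are satisfied.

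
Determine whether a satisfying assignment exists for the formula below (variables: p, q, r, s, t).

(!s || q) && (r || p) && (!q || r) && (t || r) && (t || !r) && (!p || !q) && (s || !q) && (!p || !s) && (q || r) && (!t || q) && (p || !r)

No

Suppose s = false.
From the singleton clause (!q), q = false.
From the singleton clause (r), r = true.
From the singleton clause (t), t = true.
That conflicts with the unit clause (!t).
Backtrack on s: now try s = true.
From the singleton clause (q), q = true.
From the singleton clause (r), r = true.
From the singleton clause (t), t = true.
From the singleton clause (!p), p = false.
That conflicts with the unit clause (p).
Both values of s lead to a conflict.
No assignment satisfies every clause.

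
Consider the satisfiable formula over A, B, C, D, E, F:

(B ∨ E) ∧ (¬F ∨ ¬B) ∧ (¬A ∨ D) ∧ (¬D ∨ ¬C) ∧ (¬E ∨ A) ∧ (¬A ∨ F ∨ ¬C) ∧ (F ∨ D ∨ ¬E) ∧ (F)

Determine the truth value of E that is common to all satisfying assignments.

True

Suppose E = False.
From the singleton clause (B), B = True.
From the singleton clause (¬F), F = False.
But (F) is also a unit clause — contradiction.
So every satisfying assignment has E = True.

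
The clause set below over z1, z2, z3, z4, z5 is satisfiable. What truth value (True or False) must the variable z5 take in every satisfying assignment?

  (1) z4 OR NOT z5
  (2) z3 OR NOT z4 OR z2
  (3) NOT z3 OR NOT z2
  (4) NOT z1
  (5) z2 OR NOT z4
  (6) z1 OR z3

Suppose z5 = true.
(z4) alone gives z4 = true.
(NOT z1) alone gives z1 = false.
(z2) alone gives z2 = true.
(NOT z3) alone gives z3 = false.
But (z3) is also a unit clause — contradiction.
So every satisfying assignment has z5 = False.

False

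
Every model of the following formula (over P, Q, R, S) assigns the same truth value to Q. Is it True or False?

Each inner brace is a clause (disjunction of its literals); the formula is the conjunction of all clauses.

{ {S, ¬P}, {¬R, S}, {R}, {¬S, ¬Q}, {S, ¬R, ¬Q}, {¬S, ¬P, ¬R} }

False

Suppose Q = True.
(R) alone gives R = True.
(S) alone gives S = True.
That conflicts with the unit clause (¬S).
So every satisfying assignment has Q = False.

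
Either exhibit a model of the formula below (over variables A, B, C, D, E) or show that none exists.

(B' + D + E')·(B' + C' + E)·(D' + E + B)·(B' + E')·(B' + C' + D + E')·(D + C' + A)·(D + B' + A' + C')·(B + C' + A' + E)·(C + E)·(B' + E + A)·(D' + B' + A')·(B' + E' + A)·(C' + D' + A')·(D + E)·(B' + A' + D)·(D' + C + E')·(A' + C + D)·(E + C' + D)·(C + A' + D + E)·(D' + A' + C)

Suppose B = 0.
Suppose D = 0.
From the singleton clause (E), E = 1.
Suppose C = 0.
From the singleton clause (A'), A = 0.
Every clause now holds.

A: 0, B: 0, C: 0, D: 0, E: 1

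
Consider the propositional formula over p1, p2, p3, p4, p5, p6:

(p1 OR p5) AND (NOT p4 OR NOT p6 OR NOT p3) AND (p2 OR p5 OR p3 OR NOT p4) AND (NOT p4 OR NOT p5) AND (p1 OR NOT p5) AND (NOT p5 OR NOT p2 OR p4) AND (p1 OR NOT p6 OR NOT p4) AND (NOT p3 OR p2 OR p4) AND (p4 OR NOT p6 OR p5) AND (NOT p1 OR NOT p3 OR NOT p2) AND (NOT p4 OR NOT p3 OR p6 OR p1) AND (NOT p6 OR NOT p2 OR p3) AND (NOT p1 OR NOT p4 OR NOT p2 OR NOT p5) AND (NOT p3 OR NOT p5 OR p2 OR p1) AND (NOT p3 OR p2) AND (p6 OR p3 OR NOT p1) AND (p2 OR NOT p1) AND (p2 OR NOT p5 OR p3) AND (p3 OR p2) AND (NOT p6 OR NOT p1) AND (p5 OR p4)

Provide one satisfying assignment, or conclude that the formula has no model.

UNSATISFIABLE

Case p1 = true:
The clause (p2) is unit, so p2 = true.
The clause (NOT p3) is unit, so p3 = false.
The clause (NOT p6) is unit, so p6 = false.
That conflicts with the unit clause (p6).
Backtrack on p1: now try p1 = false.
The clause (p5) is unit, so p5 = true.
That conflicts with the unit clause (NOT p5).
Neither p1 = true nor p1 = false works.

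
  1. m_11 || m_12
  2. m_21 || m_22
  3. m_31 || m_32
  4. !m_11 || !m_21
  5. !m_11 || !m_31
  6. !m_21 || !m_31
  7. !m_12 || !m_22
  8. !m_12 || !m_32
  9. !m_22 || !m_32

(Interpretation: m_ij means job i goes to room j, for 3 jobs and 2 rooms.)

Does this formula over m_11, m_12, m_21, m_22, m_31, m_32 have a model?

Case m_11 = true:
The clause (!m_21) is unit, so m_21 = false.
The clause (m_22) is unit, so m_22 = true.
The clause (!m_31) is unit, so m_31 = false.
The clause (m_32) is unit, so m_32 = true.
Now (!m_32) is unsatisfied and unit — conflict.
That branch fails; take m_11 = false instead.
The clause (m_12) is unit, so m_12 = true.
The clause (!m_22) is unit, so m_22 = false.
The clause (m_21) is unit, so m_21 = true.
The clause (!m_31) is unit, so m_31 = false.
The clause (m_32) is unit, so m_32 = true.
Now (!m_32) is unsatisfied and unit — conflict.
Both values of m_11 lead to a conflict.
No assignment satisfies every clause.

Unsatisfiable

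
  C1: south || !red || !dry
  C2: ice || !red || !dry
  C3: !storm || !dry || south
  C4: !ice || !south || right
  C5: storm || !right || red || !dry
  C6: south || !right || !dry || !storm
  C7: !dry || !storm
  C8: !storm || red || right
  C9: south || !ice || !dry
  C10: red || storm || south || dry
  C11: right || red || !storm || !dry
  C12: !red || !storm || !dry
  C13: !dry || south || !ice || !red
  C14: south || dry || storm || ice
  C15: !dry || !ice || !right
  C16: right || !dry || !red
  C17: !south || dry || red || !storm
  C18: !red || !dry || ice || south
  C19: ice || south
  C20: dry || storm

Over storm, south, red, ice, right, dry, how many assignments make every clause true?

There are 2^6 = 64 truth assignments over (storm, south, red, ice, right, dry).
Split on ice. With ice = true, the clauses containing ice are satisfied and !ice drops from the rest; 4 of the 2^5 = 32 assignments to the other variables satisfy what remains.
With ice = false, by the same count on the reduced clause set, 3 assignments work.
(One model: storm=F, south=T, red=F, ice=F, right=F, dry=T.)
Total: 4 + 3 = 7.

7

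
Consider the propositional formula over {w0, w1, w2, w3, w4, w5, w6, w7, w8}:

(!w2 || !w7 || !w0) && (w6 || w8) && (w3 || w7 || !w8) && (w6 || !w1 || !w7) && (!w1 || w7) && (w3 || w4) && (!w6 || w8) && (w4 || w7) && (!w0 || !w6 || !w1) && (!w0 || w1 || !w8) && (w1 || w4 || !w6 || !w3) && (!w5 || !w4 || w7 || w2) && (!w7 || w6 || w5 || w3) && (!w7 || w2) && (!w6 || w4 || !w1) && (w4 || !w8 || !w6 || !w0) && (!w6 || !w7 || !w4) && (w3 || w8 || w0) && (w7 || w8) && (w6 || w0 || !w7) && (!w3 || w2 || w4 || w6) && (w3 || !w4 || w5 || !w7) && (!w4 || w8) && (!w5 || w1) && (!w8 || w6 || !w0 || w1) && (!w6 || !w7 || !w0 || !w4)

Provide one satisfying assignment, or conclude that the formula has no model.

w0=false; w1=false; w2=false; w3=true; w4=true; w5=false; w6=false; w7=false; w8=true

Suppose w6 = false.
The clause (w8) is unit, so w8 = true.
Suppose w3 = true.
Suppose w1 = false.
The clause (!w0) is unit, so w0 = false.
The clause (!w7) is unit, so w7 = false.
The clause (w4) is unit, so w4 = true.
The clause (!w5) is unit, so w5 = false.
Every clause is now satisfied; w2 is unconstrained.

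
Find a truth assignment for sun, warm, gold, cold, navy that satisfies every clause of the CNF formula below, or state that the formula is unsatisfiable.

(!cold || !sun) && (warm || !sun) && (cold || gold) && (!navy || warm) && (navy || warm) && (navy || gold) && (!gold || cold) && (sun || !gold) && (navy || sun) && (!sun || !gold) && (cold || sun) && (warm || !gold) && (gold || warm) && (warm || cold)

Suppose cold = true.
The clause (!sun) is unit, so sun = false.
The clause (!gold) is unit, so gold = false.
The clause (navy) is unit, so navy = true.
The clause (warm) is unit, so warm = true.
All clauses are satisfied.

sun=false,  warm=true,  gold=false,  cold=true,  navy=true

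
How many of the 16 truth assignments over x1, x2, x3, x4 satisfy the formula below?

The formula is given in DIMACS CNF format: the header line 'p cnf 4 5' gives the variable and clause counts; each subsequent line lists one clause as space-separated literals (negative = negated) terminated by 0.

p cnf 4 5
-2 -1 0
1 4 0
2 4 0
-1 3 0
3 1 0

3

There are 2^4 = 16 truth assignments over (x1, x2, x3, x4).
Check each against the 5 clauses (columns in the order x1, x2, x3, x4):
  F F F F  ✗ fails (x1 ∨ x4)
  F F F T  ✗ fails (x3 ∨ x1)
  F F T F  ✗ fails (x1 ∨ x4)
  F F T T  ✓ satisfies all
  F T F F  ✗ fails (x1 ∨ x4)
  F T F T  ✗ fails (x3 ∨ x1)
  F T T F  ✗ fails (x1 ∨ x4)
  F T T T  ✓ satisfies all
  T F F F  ✗ fails (x2 ∨ x4)
  T F F T  ✗ fails (¬x1 ∨ x3)
  T F T F  ✗ fails (x2 ∨ x4)
  T F T T  ✓ satisfies all
  T T F F  ✗ fails (¬x2 ∨ ¬x1)
  T T F T  ✗ fails (¬x2 ∨ ¬x1)
  T T T F  ✗ fails (¬x2 ∨ ¬x1)
  T T T T  ✗ fails (¬x2 ∨ ¬x1)
3 of the 16 rows are models.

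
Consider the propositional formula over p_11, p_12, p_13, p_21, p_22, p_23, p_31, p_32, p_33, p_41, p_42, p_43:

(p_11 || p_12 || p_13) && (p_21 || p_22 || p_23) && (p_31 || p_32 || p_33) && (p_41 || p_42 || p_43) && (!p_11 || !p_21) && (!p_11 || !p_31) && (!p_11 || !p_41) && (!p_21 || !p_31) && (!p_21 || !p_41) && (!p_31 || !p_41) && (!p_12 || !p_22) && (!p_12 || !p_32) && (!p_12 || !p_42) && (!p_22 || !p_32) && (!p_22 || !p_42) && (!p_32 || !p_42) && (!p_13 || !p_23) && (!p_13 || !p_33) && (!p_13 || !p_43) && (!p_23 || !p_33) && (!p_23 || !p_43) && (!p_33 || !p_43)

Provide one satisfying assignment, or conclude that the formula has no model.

Suppose p_11 = false.
Suppose p_12 = true.
Unit clause (!p_22) forces p_22 = false.
Unit clause (!p_32) forces p_32 = false.
Unit clause (!p_42) forces p_42 = false.
Suppose p_21 = true.
Unit clause (!p_31) forces p_31 = false.
Unit clause (p_33) forces p_33 = true.
Unit clause (!p_41) forces p_41 = false.
Unit clause (p_43) forces p_43 = true.
That conflicts with the unit clause (!p_43).
Undo p_21 and try p_21 = false.
Unit clause (p_23) forces p_23 = true.
Unit clause (!p_13) forces p_13 = false.
Unit clause (!p_33) forces p_33 = false.
Unit clause (p_31) forces p_31 = true.
Unit clause (!p_41) forces p_41 = false.
Unit clause (p_43) forces p_43 = true.
That conflicts with the unit clause (!p_43).
Neither p_21 = true nor p_21 = false works.
Undo p_12 and try p_12 = false.
Unit clause (p_13) forces p_13 = true.
Unit clause (!p_23) forces p_23 = false.
Unit clause (!p_33) forces p_33 = false.
Unit clause (!p_43) forces p_43 = false.
Suppose p_21 = true.
Unit clause (!p_31) forces p_31 = false.
Unit clause (p_32) forces p_32 = true.
Unit clause (!p_41) forces p_41 = false.
Unit clause (p_42) forces p_42 = true.
That conflicts with the unit clause (!p_42).
Undo p_21 and try p_21 = false.
Unit clause (p_22) forces p_22 = true.
Unit clause (!p_32) forces p_32 = false.
Unit clause (p_31) forces p_31 = true.
Unit clause (!p_41) forces p_41 = false.
Unit clause (p_42) forces p_42 = true.
That conflicts with the unit clause (!p_42).
Neither p_21 = true nor p_21 = false works.
Neither p_12 = true nor p_12 = false works.
Undo p_11 and try p_11 = true.
Unit clause (!p_21) forces p_21 = false.
Unit clause (!p_31) forces p_31 = false.
Unit clause (!p_41) forces p_41 = false.
Suppose p_22 = true.
Unit clause (!p_12) forces p_12 = false.
Unit clause (!p_32) forces p_32 = false.
Unit clause (p_33) forces p_33 = true.
Unit clause (!p_42) forces p_42 = false.
Unit clause (p_43) forces p_43 = true.
That conflicts with the unit clause (!p_43).
Undo p_22 and try p_22 = false.
Unit clause (p_23) forces p_23 = true.
Unit clause (!p_13) forces p_13 = false.
Unit clause (!p_33) forces p_33 = false.
Unit clause (p_32) forces p_32 = true.
Unit clause (!p_12) forces p_12 = false.
Unit clause (!p_42) forces p_42 = false.
Unit clause (p_43) forces p_43 = true.
That conflicts with the unit clause (!p_43).
Neither p_22 = true nor p_22 = false works.
Neither p_11 = true nor p_11 = false works.

UNSATISFIABLE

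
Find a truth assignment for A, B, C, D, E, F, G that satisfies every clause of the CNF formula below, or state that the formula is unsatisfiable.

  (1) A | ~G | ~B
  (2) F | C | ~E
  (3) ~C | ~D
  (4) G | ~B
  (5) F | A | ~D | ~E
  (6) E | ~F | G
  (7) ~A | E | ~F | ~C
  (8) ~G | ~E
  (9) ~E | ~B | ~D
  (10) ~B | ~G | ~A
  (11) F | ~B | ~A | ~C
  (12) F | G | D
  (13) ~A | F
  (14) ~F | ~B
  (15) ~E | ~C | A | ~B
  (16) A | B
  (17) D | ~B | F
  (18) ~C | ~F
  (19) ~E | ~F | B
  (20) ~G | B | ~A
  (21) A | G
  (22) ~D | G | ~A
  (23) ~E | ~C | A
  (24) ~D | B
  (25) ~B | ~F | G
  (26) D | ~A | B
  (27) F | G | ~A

Branch on C: set C = 0.
Branch on F: set F = 1.
The clause (~B) is unit, so B = 0.
The clause (A) is unit, so A = 1.
The clause (~E) is unit, so E = 0.
The clause (G) is unit, so G = 1.
That conflicts with the unit clause (~G).
Undo F and try F = 0.
The clause (~E) is unit, so E = 0.
The clause (~A) is unit, so A = 0.
The clause (B) is unit, so B = 1.
The clause (~G) is unit, so G = 0.
That conflicts with the unit clause (G).
Both values of F lead to a conflict.
Undo C and try C = 1.
The clause (~D) is unit, so D = 0.
The clause (~F) is unit, so F = 0.
The clause (G) is unit, so G = 1.
The clause (~E) is unit, so E = 0.
The clause (~A) is unit, so A = 0.
The clause (~B) is unit, so B = 0.
That conflicts with the unit clause (B).
Both values of C lead to a conflict.

UNSATISFIABLE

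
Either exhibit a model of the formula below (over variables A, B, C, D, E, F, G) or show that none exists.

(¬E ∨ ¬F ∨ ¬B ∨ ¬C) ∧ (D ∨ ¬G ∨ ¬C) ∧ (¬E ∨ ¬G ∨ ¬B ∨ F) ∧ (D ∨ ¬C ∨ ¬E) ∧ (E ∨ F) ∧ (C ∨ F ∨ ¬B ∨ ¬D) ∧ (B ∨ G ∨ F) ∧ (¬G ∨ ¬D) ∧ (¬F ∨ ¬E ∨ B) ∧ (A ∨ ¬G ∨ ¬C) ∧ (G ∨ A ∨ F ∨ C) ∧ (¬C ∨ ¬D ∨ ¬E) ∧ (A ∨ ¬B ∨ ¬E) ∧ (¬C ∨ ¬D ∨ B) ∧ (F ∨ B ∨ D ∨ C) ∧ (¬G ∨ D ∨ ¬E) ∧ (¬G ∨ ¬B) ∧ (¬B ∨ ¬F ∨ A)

A ↦ True; B ↦ True; C ↦ True; D ↦ False; E ↦ False; F ↦ True; G ↦ False

Try E = False.
The clause (F) is unit, so F = True.
Try G = False.
Try B = True.
The clause (A) is unit, so A = True.
All clauses hold; C, D can take either value.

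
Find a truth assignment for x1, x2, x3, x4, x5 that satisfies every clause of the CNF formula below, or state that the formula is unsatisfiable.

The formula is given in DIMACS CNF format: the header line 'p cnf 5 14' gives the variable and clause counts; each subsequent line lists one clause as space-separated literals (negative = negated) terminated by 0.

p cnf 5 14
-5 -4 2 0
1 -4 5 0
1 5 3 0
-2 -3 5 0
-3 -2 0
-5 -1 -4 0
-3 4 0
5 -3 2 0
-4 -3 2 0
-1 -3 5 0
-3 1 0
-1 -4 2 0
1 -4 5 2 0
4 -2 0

x1=False, x2=False, x3=False, x4=False, x5=True

Branch on x3: set x3 = False.
Branch on x1: set x1 = False.
From the singleton clause (x5), x5 = True.
Branch on x4: set x4 = False.
From the singleton clause (¬x2), x2 = False.
All clauses are satisfied.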